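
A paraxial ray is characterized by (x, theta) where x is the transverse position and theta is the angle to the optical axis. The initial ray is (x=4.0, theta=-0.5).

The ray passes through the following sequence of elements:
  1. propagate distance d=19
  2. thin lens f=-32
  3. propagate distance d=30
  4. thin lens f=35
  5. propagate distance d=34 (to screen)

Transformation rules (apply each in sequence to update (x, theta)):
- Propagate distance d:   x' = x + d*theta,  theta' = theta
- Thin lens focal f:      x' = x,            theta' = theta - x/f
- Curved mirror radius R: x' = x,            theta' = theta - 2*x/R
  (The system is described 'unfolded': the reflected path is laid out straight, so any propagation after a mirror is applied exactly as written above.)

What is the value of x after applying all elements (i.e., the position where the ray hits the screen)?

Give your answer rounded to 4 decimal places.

Initial: x=4.0000 theta=-0.5000
After 1 (propagate distance d=19): x=-5.5000 theta=-0.5000
After 2 (thin lens f=-32): x=-5.5000 theta=-43/64 (≈-0.6719)
After 3 (propagate distance d=30): x=-821/32 (≈-25.6563) theta=-43/64 (≈-0.6719)
After 4 (thin lens f=35): x=-821/32 (≈-25.6563) theta=137/2240 (≈0.0612)
After 5 (propagate distance d=34 (to screen)): x=-13203/560 (≈-23.5768) theta=137/2240 (≈0.0612)
Rounded to 4 decimal places: x = -23.5768

Answer: -23.5768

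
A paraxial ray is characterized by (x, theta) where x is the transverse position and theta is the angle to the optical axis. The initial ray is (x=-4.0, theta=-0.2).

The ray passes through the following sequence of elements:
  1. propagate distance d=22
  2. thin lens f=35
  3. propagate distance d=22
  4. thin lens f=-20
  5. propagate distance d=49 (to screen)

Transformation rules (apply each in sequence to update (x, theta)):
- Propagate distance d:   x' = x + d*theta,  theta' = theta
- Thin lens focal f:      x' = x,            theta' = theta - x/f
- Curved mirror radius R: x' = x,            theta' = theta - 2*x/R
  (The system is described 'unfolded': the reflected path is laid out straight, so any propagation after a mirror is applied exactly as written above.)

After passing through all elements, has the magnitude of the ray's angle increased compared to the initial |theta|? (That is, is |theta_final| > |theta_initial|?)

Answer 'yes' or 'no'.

Initial: x=-4.0000 theta=-0.2000
After 1 (propagate distance d=22): x=-8.4000 theta=-0.2000
After 2 (thin lens f=35): x=-8.4000 theta=0.0400
After 3 (propagate distance d=22): x=-7.5200 theta=0.0400
After 4 (thin lens f=-20): x=-7.5200 theta=-0.3360
After 5 (propagate distance d=49 (to screen)): x=-23.9840 theta=-0.3360
|theta_initial|=0.2000 |theta_final|=0.3360 -> increased

Answer: yes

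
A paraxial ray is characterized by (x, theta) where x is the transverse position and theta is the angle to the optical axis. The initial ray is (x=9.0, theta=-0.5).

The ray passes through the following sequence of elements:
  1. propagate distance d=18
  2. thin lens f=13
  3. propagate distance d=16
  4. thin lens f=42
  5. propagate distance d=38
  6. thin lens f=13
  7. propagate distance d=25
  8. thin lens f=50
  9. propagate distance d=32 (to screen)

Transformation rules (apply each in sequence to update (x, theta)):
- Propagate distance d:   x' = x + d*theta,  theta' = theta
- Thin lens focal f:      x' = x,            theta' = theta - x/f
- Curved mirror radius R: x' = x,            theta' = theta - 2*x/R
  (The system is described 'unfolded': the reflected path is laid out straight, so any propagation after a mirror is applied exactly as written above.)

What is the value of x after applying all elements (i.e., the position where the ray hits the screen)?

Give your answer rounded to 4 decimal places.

Answer: 42.5212

Derivation:
Initial: x=9.0000 theta=-0.5000
After 1 (propagate distance d=18): x=0.0000 theta=-0.5000
After 2 (thin lens f=13): x=0.0000 theta=-0.5000
After 3 (propagate distance d=16): x=-8.0000 theta=-0.5000
After 4 (thin lens f=42): x=-8.0000 theta=-13/42 (≈-0.3095)
After 5 (propagate distance d=38): x=-415/21 (≈-19.7619) theta=-13/42 (≈-0.3095)
After 6 (thin lens f=13): x=-415/21 (≈-19.7619) theta=661/546 (≈1.2106)
After 7 (propagate distance d=25): x=5735/546 (≈10.5037) theta=661/546 (≈1.2106)
After 8 (thin lens f=50): x=5735/546 (≈10.5037) theta=1821/1820 (≈1.0005)
After 9 (propagate distance d=32 (to screen)): x=116083/2730 (≈42.5212) theta=1821/1820 (≈1.0005)
Rounded to 4 decimal places: x = 42.5212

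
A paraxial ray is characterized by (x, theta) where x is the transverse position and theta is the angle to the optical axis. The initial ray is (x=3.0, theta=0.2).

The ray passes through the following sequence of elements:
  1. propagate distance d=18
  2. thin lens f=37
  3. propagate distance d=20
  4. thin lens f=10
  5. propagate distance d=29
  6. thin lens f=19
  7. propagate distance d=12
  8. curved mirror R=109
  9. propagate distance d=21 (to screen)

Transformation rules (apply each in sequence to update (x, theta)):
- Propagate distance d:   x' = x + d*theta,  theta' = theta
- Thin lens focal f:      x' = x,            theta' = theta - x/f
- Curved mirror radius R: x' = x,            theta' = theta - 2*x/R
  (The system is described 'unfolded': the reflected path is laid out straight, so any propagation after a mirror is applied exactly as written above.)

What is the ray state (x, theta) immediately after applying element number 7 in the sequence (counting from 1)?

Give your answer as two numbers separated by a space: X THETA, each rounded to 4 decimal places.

Initial: x=3.0000 theta=0.2000
After 1 (propagate distance d=18): x=6.6000 theta=0.2000
After 2 (thin lens f=37): x=6.6000 theta=4/185 (≈0.0216)
After 3 (propagate distance d=20): x=1301/185 (≈7.0324) theta=4/185 (≈0.0216)
After 4 (thin lens f=10): x=1301/185 (≈7.0324) theta=-1261/1850 (≈-0.6816)
After 5 (propagate distance d=29): x=-23559/1850 (≈-12.7346) theta=-1261/1850 (≈-0.6816)
After 6 (thin lens f=19): x=-23559/1850 (≈-12.7346) theta=-8/703 (≈-0.0114)
After 7 (propagate distance d=12): x=-452421/35150 (≈-12.8712) theta=-8/703 (≈-0.0114)
Rounded to 4 decimal places: x = -12.8712, theta = -0.0114

Answer: -12.8712 -0.0114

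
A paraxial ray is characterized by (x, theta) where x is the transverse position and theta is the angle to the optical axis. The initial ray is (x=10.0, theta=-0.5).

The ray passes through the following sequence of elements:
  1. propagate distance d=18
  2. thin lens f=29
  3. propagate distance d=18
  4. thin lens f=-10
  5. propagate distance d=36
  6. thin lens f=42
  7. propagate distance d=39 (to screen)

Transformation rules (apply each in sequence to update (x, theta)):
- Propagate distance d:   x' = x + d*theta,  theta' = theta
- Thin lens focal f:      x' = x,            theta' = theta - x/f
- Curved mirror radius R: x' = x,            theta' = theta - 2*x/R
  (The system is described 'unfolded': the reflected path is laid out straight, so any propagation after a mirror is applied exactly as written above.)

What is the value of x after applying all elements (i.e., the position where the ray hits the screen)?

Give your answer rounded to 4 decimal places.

Initial: x=10.0000 theta=-0.5000
After 1 (propagate distance d=18): x=1.0000 theta=-0.5000
After 2 (thin lens f=29): x=1.0000 theta=-31/58 (≈-0.5345)
After 3 (propagate distance d=18): x=-250/29 (≈-8.6207) theta=-31/58 (≈-0.5345)
After 4 (thin lens f=-10): x=-250/29 (≈-8.6207) theta=-81/58 (≈-1.3966)
After 5 (propagate distance d=36): x=-1708/29 (≈-58.8966) theta=-81/58 (≈-1.3966)
After 6 (thin lens f=42): x=-1708/29 (≈-58.8966) theta=1/174 (≈0.0057)
After 7 (propagate distance d=39 (to screen)): x=-3403/58 (≈-58.6724) theta=1/174 (≈0.0057)
Rounded to 4 decimal places: x = -58.6724

Answer: -58.6724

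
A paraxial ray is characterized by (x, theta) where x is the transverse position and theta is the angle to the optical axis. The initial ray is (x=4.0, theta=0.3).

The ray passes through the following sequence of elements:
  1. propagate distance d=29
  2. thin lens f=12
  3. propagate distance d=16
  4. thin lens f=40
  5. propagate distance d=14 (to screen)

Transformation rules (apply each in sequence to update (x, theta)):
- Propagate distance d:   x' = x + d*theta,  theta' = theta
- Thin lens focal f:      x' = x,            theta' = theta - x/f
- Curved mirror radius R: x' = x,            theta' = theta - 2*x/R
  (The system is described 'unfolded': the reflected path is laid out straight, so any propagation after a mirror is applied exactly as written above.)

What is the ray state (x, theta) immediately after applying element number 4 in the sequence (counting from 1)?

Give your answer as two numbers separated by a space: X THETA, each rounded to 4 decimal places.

Answer: 0.5667 -0.7725

Derivation:
Initial: x=4.0000 theta=0.3000
After 1 (propagate distance d=29): x=12.7000 theta=0.3000
After 2 (thin lens f=12): x=12.7000 theta=-91/120 (≈-0.7583)
After 3 (propagate distance d=16): x=17/30 (≈0.5667) theta=-91/120 (≈-0.7583)
After 4 (thin lens f=40): x=17/30 (≈0.5667) theta=-0.7725
Rounded to 4 decimal places: x = 0.5667, theta = -0.7725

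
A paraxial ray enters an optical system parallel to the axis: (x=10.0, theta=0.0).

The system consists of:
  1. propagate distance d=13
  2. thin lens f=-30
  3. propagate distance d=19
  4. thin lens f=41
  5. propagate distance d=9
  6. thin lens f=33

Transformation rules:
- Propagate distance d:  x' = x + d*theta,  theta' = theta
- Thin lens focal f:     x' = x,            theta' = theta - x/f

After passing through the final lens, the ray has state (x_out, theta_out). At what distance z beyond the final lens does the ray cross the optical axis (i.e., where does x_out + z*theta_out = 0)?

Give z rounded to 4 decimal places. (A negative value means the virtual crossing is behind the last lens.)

Initial: x=10.0000 theta=0.0000
After 1 (propagate distance d=13): x=10.0000 theta=0.0000
After 2 (thin lens f=-30): x=10.0000 theta=1/3 (≈0.3333)
After 3 (propagate distance d=19): x=49/3 (≈16.3333) theta=1/3 (≈0.3333)
After 4 (thin lens f=41): x=49/3 (≈16.3333) theta=-8/123 (≈-0.0650)
After 5 (propagate distance d=9): x=1937/123 (≈15.7480) theta=-8/123 (≈-0.0650)
After 6 (thin lens f=33): x=1937/123 (≈15.7480) theta=-2201/4059 (≈-0.5423)
z_focus = -x_out/theta_out = -(1937/123)/(-2201/4059) = 63921/2201 ≈ 29.0418
Rounded to 4 decimal places: z = 29.0418

Answer: 29.0418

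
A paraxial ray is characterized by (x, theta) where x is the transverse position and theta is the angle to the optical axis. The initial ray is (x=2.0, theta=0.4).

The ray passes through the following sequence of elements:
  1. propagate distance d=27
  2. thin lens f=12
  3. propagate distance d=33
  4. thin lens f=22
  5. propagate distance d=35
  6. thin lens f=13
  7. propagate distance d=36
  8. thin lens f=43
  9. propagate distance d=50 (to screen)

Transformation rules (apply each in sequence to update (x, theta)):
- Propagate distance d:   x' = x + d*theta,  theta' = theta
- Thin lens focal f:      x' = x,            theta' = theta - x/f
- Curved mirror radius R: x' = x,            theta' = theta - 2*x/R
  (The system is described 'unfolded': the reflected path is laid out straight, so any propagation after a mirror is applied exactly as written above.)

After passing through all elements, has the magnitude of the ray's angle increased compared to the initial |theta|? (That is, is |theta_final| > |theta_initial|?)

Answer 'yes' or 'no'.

Answer: yes

Derivation:
Initial: x=2.0000 theta=0.4000
After 1 (propagate distance d=27): x=12.8000 theta=0.4000
After 2 (thin lens f=12): x=12.8000 theta=-2/3 (≈-0.6667)
After 3 (propagate distance d=33): x=-9.2000 theta=-2/3 (≈-0.6667)
After 4 (thin lens f=22): x=-9.2000 theta=-41/165 (≈-0.2485)
After 5 (propagate distance d=35): x=-2953/165 (≈-17.8970) theta=-41/165 (≈-0.2485)
After 6 (thin lens f=13): x=-2953/165 (≈-17.8970) theta=44/39 (≈1.1282)
After 7 (propagate distance d=36): x=48731/2145 (≈22.7184) theta=44/39 (≈1.1282)
After 8 (thin lens f=43): x=48731/2145 (≈22.7184) theta=18443/30745 (≈0.5999)
After 9 (propagate distance d=50 (to screen)): x=373991/7095 (≈52.7119) theta=18443/30745 (≈0.5999)
|theta_initial|=0.4000 |theta_final|=18443/30745 (≈0.5999) -> increased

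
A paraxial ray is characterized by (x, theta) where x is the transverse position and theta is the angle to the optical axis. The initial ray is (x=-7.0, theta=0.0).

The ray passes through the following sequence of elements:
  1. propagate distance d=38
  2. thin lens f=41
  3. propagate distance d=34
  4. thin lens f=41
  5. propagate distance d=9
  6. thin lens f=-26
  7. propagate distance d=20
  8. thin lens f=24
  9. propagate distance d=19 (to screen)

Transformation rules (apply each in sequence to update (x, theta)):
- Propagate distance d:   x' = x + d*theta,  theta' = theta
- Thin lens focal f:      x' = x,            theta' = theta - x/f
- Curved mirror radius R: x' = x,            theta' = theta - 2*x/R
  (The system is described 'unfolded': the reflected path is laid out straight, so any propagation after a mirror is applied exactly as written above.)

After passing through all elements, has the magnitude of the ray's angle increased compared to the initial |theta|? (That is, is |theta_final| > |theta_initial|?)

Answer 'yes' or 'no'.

Initial: x=-7.0000 theta=0.0000
After 1 (propagate distance d=38): x=-7.0000 theta=0.0000
After 2 (thin lens f=41): x=-7.0000 theta=7/41 (≈0.1707)
After 3 (propagate distance d=34): x=-49/41 (≈-1.1951) theta=7/41 (≈0.1707)
After 4 (thin lens f=41): x=-49/41 (≈-1.1951) theta=336/1681 (≈0.1999)
After 5 (propagate distance d=9): x=1015/1681 (≈0.6038) theta=336/1681 (≈0.1999)
After 6 (thin lens f=-26): x=1015/1681 (≈0.6038) theta=9751/43706 (≈0.2231)
After 7 (propagate distance d=20): x=110705/21853 (≈5.0659) theta=9751/43706 (≈0.2231)
After 8 (thin lens f=24): x=110705/21853 (≈5.0659) theta=6307/524472 (≈0.0120)
After 9 (propagate distance d=19 (to screen)): x=2776753/524472 (≈5.2944) theta=6307/524472 (≈0.0120)
|theta_initial|=0.0000 |theta_final|=6307/524472 (≈0.0120) -> increased

Answer: yes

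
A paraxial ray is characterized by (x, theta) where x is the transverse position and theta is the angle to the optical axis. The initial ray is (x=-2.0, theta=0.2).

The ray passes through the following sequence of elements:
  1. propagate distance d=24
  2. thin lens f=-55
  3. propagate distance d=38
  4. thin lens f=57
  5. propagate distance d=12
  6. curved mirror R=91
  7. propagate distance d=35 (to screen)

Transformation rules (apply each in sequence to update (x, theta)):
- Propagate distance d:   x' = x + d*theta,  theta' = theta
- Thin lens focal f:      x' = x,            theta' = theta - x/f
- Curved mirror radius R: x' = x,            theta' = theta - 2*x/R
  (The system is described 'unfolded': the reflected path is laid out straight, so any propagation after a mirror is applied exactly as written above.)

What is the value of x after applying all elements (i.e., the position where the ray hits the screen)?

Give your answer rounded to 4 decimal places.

Answer: 4.1500

Derivation:
Initial: x=-2.0000 theta=0.2000
After 1 (propagate distance d=24): x=2.8000 theta=0.2000
After 2 (thin lens f=-55): x=2.8000 theta=69/275 (≈0.2509)
After 3 (propagate distance d=38): x=3392/275 (≈12.3345) theta=69/275 (≈0.2509)
After 4 (thin lens f=57): x=3392/275 (≈12.3345) theta=541/15675 (≈0.0345)
After 5 (propagate distance d=12): x=66612/5225 (≈12.7487) theta=541/15675 (≈0.0345)
After 6 (curved mirror R=91): x=66612/5225 (≈12.7487) theta=-3851/15675 (≈-0.2457)
After 7 (propagate distance d=35 (to screen)): x=65051/15675 (≈4.1500) theta=-3851/15675 (≈-0.2457)
Rounded to 4 decimal places: x = 4.1500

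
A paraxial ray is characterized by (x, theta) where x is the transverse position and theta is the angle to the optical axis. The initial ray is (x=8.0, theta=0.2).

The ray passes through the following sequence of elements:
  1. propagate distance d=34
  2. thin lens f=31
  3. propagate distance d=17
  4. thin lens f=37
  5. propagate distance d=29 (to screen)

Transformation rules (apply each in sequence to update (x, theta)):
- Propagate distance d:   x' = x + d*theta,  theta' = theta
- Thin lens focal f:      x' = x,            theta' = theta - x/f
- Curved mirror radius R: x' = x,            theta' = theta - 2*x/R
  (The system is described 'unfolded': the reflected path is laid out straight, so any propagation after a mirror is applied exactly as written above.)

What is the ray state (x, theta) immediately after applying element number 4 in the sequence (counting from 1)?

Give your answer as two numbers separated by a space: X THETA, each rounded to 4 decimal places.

Answer: 10.0839 -0.5500

Derivation:
Initial: x=8.0000 theta=0.2000
After 1 (propagate distance d=34): x=14.8000 theta=0.2000
After 2 (thin lens f=31): x=14.8000 theta=-43/155 (≈-0.2774)
After 3 (propagate distance d=17): x=1563/155 (≈10.0839) theta=-43/155 (≈-0.2774)
After 4 (thin lens f=37): x=1563/155 (≈10.0839) theta=-3154/5735 (≈-0.5500)
Rounded to 4 decimal places: x = 10.0839, theta = -0.5500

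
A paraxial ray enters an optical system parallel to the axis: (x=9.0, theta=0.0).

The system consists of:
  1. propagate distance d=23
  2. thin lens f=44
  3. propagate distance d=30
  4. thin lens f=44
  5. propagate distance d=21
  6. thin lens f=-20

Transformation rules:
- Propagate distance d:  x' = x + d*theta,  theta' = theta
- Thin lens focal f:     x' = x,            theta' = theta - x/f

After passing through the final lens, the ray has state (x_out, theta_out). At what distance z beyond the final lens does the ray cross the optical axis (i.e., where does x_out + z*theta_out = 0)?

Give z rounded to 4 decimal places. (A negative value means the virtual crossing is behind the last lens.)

Answer: -6.8331

Derivation:
Initial: x=9.0000 theta=0.0000
After 1 (propagate distance d=23): x=9.0000 theta=0.0000
After 2 (thin lens f=44): x=9.0000 theta=-9/44 (≈-0.2045)
After 3 (propagate distance d=30): x=63/22 (≈2.8636) theta=-9/44 (≈-0.2045)
After 4 (thin lens f=44): x=63/22 (≈2.8636) theta=-261/968 (≈-0.2696)
After 5 (propagate distance d=21): x=-2709/968 (≈-2.7986) theta=-261/968 (≈-0.2696)
After 6 (thin lens f=-20): x=-2709/968 (≈-2.7986) theta=-7929/19360 (≈-0.4096)
z_focus = -x_out/theta_out = -(-2709/968)/(-7929/19360) = -6020/881 ≈ -6.8331
Rounded to 4 decimal places: z = -6.8331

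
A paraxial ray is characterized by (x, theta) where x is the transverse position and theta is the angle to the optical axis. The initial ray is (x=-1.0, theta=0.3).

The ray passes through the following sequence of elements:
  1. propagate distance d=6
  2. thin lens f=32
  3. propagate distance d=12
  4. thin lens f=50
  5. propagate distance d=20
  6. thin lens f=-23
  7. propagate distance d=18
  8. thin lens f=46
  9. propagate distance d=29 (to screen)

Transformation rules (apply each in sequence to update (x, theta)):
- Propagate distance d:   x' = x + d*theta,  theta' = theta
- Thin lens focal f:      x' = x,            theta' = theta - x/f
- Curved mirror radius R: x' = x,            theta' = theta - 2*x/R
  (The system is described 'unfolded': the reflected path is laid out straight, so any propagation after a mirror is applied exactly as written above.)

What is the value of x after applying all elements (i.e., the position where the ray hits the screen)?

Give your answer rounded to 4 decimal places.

Answer: 22.1614

Derivation:
Initial: x=-1.0000 theta=0.3000
After 1 (propagate distance d=6): x=0.8000 theta=0.3000
After 2 (thin lens f=32): x=0.8000 theta=0.2750
After 3 (propagate distance d=12): x=4.1000 theta=0.2750
After 4 (thin lens f=50): x=4.1000 theta=0.1930
After 5 (propagate distance d=20): x=7.9600 theta=0.1930
After 6 (thin lens f=-23): x=7.9600 theta=12399/23000 (≈0.5391)
After 7 (propagate distance d=18): x=203131/11500 (≈17.6636) theta=12399/23000 (≈0.5391)
After 8 (thin lens f=46): x=203131/11500 (≈17.6636) theta=41023/264500 (≈0.1551)
After 9 (propagate distance d=29 (to screen)): x=293084/13225 (≈22.1614) theta=41023/264500 (≈0.1551)
Rounded to 4 decimal places: x = 22.1614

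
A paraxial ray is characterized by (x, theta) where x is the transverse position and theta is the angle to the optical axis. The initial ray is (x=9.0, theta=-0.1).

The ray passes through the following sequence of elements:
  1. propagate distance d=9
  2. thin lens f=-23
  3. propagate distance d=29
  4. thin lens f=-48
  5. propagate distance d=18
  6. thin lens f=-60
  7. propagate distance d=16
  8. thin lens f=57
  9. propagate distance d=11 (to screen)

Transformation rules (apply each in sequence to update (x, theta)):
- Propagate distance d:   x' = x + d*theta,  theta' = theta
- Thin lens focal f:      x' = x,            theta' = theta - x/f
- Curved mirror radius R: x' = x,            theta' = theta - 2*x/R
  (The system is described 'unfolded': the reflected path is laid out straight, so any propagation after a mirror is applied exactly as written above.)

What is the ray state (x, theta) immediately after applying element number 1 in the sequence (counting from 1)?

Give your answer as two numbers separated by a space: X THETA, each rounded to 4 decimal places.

Answer: 8.1000 -0.1000

Derivation:
Initial: x=9.0000 theta=-0.1000
After 1 (propagate distance d=9): x=8.1000 theta=-0.1000
Rounded to 4 decimal places: x = 8.1000, theta = -0.1000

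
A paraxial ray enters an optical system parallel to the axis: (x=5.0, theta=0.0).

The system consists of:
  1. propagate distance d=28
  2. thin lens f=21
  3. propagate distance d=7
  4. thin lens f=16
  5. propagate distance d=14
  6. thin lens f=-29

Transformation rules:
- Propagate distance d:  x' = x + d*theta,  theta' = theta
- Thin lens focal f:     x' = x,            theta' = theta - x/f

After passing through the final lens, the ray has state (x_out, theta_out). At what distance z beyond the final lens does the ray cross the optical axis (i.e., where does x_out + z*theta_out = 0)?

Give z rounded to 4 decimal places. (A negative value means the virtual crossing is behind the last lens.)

Initial: x=5.0000 theta=0.0000
After 1 (propagate distance d=28): x=5.0000 theta=0.0000
After 2 (thin lens f=21): x=5.0000 theta=-5/21 (≈-0.2381)
After 3 (propagate distance d=7): x=10/3 (≈3.3333) theta=-5/21 (≈-0.2381)
After 4 (thin lens f=16): x=10/3 (≈3.3333) theta=-25/56 (≈-0.4464)
After 5 (propagate distance d=14): x=-35/12 (≈-2.9167) theta=-25/56 (≈-0.4464)
After 6 (thin lens f=-29): x=-35/12 (≈-2.9167) theta=-2665/4872 (≈-0.5470)
z_focus = -x_out/theta_out = -(-35/12)/(-2665/4872) = -2842/533 ≈ -5.3321
Rounded to 4 decimal places: z = -5.3321

Answer: -5.3321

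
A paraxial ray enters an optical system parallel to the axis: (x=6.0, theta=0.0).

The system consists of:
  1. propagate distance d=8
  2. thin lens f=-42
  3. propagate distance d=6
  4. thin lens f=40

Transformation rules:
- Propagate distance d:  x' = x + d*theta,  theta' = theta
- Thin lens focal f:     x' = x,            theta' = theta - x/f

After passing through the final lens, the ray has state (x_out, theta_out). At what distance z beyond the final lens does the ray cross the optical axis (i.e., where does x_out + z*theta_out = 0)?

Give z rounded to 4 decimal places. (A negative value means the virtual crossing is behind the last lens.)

Answer: 240.0000

Derivation:
Initial: x=6.0000 theta=0.0000
After 1 (propagate distance d=8): x=6.0000 theta=0.0000
After 2 (thin lens f=-42): x=6.0000 theta=1/7 (≈0.1429)
After 3 (propagate distance d=6): x=48/7 (≈6.8571) theta=1/7 (≈0.1429)
After 4 (thin lens f=40): x=48/7 (≈6.8571) theta=-1/35 (≈-0.0286)
z_focus = -x_out/theta_out = -(48/7)/(-1/35) = 240.0000
Rounded to 4 decimal places: z = 240.0000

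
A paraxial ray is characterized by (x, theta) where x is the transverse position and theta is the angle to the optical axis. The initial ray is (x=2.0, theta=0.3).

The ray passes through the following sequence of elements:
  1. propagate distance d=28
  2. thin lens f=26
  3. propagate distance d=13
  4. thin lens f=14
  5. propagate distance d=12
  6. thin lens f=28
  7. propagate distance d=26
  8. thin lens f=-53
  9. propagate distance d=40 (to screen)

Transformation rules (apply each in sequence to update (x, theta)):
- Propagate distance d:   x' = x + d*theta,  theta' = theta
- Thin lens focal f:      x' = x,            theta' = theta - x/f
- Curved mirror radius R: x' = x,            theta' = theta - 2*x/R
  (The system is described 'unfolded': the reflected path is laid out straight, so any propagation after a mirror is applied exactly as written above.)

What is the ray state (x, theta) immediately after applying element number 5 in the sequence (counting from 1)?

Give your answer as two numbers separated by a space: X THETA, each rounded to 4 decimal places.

Answer: 0.1000 -0.7500

Derivation:
Initial: x=2.0000 theta=0.3000
After 1 (propagate distance d=28): x=10.4000 theta=0.3000
After 2 (thin lens f=26): x=10.4000 theta=-0.1000
After 3 (propagate distance d=13): x=9.1000 theta=-0.1000
After 4 (thin lens f=14): x=9.1000 theta=-0.7500
After 5 (propagate distance d=12): x=0.1000 theta=-0.7500
Rounded to 4 decimal places: x = 0.1000, theta = -0.7500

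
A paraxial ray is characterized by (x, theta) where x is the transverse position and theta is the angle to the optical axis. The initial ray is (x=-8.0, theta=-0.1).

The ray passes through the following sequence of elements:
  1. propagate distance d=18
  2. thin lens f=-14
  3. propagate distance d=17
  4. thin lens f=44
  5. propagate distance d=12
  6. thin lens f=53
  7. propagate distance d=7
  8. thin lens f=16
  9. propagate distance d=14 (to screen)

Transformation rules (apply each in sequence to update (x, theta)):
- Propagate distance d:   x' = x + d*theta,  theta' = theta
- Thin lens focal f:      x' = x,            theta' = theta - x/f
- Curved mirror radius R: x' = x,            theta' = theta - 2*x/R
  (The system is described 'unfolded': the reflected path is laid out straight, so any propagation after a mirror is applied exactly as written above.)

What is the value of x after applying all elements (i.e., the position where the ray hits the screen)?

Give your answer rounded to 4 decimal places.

Answer: 0.1542

Derivation:
Initial: x=-8.0000 theta=-0.1000
After 1 (propagate distance d=18): x=-9.8000 theta=-0.1000
After 2 (thin lens f=-14): x=-9.8000 theta=-0.8000
After 3 (propagate distance d=17): x=-23.4000 theta=-0.8000
After 4 (thin lens f=44): x=-23.4000 theta=-59/220 (≈-0.2682)
After 5 (propagate distance d=12): x=-1464/55 (≈-26.6182) theta=-59/220 (≈-0.2682)
After 6 (thin lens f=53): x=-1464/55 (≈-26.6182) theta=2729/11660 (≈0.2340)
After 7 (propagate distance d=7): x=-58253/2332 (≈-24.9798) theta=2729/11660 (≈0.2340)
After 8 (thin lens f=16): x=-58253/2332 (≈-24.9798) theta=334929/186560 (≈1.7953)
After 9 (propagate distance d=14 (to screen)): x=14383/93280 (≈0.1542) theta=334929/186560 (≈1.7953)
Rounded to 4 decimal places: x = 0.1542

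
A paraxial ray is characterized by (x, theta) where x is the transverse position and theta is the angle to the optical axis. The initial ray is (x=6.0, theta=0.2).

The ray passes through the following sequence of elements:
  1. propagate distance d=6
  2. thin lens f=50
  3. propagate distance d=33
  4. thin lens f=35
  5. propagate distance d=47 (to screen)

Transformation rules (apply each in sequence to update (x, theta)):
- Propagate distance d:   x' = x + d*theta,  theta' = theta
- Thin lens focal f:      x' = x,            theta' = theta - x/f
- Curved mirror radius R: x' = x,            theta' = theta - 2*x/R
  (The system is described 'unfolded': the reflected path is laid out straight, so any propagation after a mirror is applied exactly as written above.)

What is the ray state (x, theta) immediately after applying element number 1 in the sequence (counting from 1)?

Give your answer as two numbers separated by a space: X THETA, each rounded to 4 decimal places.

Answer: 7.2000 0.2000

Derivation:
Initial: x=6.0000 theta=0.2000
After 1 (propagate distance d=6): x=7.2000 theta=0.2000
Rounded to 4 decimal places: x = 7.2000, theta = 0.2000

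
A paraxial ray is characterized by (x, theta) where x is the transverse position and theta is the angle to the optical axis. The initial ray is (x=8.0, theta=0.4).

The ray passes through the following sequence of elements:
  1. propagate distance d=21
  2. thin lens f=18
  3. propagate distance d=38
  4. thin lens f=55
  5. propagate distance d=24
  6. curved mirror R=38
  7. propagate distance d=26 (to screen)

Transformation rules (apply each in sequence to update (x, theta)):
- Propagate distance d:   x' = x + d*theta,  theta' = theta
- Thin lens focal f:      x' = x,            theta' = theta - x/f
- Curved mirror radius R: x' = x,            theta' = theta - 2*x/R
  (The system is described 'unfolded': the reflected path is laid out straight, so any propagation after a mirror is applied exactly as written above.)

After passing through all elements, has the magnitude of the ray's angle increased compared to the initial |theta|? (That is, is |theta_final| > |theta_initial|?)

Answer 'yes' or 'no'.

Initial: x=8.0000 theta=0.4000
After 1 (propagate distance d=21): x=16.4000 theta=0.4000
After 2 (thin lens f=18): x=16.4000 theta=-23/45 (≈-0.5111)
After 3 (propagate distance d=38): x=-136/45 (≈-3.0222) theta=-23/45 (≈-0.5111)
After 4 (thin lens f=55): x=-136/45 (≈-3.0222) theta=-1129/2475 (≈-0.4562)
After 5 (propagate distance d=24): x=-34576/2475 (≈-13.9701) theta=-1129/2475 (≈-0.4562)
After 6 (curved mirror R=38): x=-34576/2475 (≈-13.9701) theta=175/627 (≈0.2791)
After 7 (propagate distance d=26 (to screen)): x=-315694/47025 (≈-6.7133) theta=175/627 (≈0.2791)
|theta_initial|=0.4000 |theta_final|=175/627 (≈0.2791) -> not increased

Answer: no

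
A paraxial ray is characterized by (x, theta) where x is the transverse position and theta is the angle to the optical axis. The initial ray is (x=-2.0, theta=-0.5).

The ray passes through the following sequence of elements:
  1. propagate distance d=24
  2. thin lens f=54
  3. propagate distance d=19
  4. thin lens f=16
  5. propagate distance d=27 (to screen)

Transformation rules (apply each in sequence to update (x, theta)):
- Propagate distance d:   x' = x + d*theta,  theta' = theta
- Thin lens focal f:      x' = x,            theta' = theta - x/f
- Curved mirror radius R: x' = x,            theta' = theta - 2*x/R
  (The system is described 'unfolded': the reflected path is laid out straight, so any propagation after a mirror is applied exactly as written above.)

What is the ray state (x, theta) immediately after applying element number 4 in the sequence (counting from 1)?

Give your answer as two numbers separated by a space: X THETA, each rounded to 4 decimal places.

Initial: x=-2.0000 theta=-0.5000
After 1 (propagate distance d=24): x=-14.0000 theta=-0.5000
After 2 (thin lens f=54): x=-14.0000 theta=-13/54 (≈-0.2407)
After 3 (propagate distance d=19): x=-1003/54 (≈-18.5741) theta=-13/54 (≈-0.2407)
After 4 (thin lens f=16): x=-1003/54 (≈-18.5741) theta=265/288 (≈0.9201)
Rounded to 4 decimal places: x = -18.5741, theta = 0.9201

Answer: -18.5741 0.9201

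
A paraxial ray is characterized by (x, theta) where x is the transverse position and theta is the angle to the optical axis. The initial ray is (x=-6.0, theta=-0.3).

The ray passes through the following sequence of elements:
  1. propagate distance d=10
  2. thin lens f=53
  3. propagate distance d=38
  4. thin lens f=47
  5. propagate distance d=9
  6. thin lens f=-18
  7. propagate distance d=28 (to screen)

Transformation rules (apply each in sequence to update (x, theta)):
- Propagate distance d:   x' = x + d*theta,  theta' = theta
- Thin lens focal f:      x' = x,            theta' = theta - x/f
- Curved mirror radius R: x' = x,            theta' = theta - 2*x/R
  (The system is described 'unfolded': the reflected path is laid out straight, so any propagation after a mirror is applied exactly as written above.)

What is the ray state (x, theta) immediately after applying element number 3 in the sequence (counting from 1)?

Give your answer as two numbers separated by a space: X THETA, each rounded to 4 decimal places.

Initial: x=-6.0000 theta=-0.3000
After 1 (propagate distance d=10): x=-9.0000 theta=-0.3000
After 2 (thin lens f=53): x=-9.0000 theta=-69/530 (≈-0.1302)
After 3 (propagate distance d=38): x=-3696/265 (≈-13.9472) theta=-69/530 (≈-0.1302)
Rounded to 4 decimal places: x = -13.9472, theta = -0.1302

Answer: -13.9472 -0.1302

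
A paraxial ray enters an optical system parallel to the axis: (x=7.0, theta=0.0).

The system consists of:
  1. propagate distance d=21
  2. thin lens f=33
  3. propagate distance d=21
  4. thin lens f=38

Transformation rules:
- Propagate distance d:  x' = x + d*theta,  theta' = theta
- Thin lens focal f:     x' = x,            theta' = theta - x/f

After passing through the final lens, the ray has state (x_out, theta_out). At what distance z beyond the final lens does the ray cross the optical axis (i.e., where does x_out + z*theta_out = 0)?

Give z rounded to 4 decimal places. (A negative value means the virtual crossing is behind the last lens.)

Initial: x=7.0000 theta=0.0000
After 1 (propagate distance d=21): x=7.0000 theta=0.0000
After 2 (thin lens f=33): x=7.0000 theta=-7/33 (≈-0.2121)
After 3 (propagate distance d=21): x=28/11 (≈2.5455) theta=-7/33 (≈-0.2121)
After 4 (thin lens f=38): x=28/11 (≈2.5455) theta=-175/627 (≈-0.2791)
z_focus = -x_out/theta_out = -(28/11)/(-175/627) = 9.1200
Rounded to 4 decimal places: z = 9.1200

Answer: 9.1200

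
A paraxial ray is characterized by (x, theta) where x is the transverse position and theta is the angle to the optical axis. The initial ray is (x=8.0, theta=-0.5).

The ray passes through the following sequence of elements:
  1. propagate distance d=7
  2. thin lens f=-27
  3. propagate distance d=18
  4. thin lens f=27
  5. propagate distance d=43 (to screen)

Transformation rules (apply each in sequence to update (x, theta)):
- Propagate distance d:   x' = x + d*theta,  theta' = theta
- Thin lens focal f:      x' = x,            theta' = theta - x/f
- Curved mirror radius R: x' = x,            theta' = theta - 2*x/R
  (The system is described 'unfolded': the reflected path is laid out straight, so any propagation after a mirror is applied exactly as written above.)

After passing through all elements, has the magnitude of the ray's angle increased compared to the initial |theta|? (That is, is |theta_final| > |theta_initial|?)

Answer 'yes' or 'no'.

Initial: x=8.0000 theta=-0.5000
After 1 (propagate distance d=7): x=4.5000 theta=-0.5000
After 2 (thin lens f=-27): x=4.5000 theta=-1/3 (≈-0.3333)
After 3 (propagate distance d=18): x=-1.5000 theta=-1/3 (≈-0.3333)
After 4 (thin lens f=27): x=-1.5000 theta=-5/18 (≈-0.2778)
After 5 (propagate distance d=43 (to screen)): x=-121/9 (≈-13.4444) theta=-5/18 (≈-0.2778)
|theta_initial|=0.5000 |theta_final|=5/18 (≈0.2778) -> not increased

Answer: no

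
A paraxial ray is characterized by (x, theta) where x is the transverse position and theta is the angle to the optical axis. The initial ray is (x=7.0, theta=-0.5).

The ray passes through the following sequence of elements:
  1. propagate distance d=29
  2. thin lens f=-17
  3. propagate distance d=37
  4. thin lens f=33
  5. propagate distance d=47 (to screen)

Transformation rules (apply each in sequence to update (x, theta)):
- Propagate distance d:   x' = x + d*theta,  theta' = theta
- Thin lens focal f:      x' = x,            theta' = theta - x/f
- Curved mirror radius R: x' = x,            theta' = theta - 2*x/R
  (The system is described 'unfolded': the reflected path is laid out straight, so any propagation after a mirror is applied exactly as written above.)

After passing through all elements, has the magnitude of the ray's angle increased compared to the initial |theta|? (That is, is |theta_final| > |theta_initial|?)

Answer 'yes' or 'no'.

Answer: no

Derivation:
Initial: x=7.0000 theta=-0.5000
After 1 (propagate distance d=29): x=-7.5000 theta=-0.5000
After 2 (thin lens f=-17): x=-7.5000 theta=-16/17 (≈-0.9412)
After 3 (propagate distance d=37): x=-1439/34 (≈-42.3235) theta=-16/17 (≈-0.9412)
After 4 (thin lens f=33): x=-1439/34 (≈-42.3235) theta=383/1122 (≈0.3414)
After 5 (propagate distance d=47 (to screen)): x=-14743/561 (≈-26.2799) theta=383/1122 (≈0.3414)
|theta_initial|=0.5000 |theta_final|=383/1122 (≈0.3414) -> not increased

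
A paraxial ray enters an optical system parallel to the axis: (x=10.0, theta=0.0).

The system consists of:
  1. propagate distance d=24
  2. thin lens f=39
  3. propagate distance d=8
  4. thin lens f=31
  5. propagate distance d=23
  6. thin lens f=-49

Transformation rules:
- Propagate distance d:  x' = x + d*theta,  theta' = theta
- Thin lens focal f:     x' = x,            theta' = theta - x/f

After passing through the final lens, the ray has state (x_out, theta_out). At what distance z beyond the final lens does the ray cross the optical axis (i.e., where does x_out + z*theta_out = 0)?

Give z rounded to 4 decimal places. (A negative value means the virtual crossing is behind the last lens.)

Initial: x=10.0000 theta=0.0000
After 1 (propagate distance d=24): x=10.0000 theta=0.0000
After 2 (thin lens f=39): x=10.0000 theta=-10/39 (≈-0.2564)
After 3 (propagate distance d=8): x=310/39 (≈7.9487) theta=-10/39 (≈-0.2564)
After 4 (thin lens f=31): x=310/39 (≈7.9487) theta=-20/39 (≈-0.5128)
After 5 (propagate distance d=23): x=-50/13 (≈-3.8462) theta=-20/39 (≈-0.5128)
After 6 (thin lens f=-49): x=-50/13 (≈-3.8462) theta=-1130/1911 (≈-0.5913)
z_focus = -x_out/theta_out = -(-50/13)/(-1130/1911) = -735/113 ≈ -6.5044
Rounded to 4 decimal places: z = -6.5044

Answer: -6.5044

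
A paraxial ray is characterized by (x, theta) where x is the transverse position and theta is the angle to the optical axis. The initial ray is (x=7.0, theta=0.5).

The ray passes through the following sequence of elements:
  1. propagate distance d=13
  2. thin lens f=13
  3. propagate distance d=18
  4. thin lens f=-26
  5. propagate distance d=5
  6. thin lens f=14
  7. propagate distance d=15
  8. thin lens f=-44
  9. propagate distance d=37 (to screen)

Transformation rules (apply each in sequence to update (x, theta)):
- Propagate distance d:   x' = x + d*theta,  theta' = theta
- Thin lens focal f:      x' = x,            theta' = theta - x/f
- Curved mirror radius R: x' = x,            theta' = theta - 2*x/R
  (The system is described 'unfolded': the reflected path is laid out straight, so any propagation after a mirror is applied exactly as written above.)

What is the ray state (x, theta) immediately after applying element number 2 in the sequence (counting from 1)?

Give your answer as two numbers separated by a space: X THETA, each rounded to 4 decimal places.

Answer: 13.5000 -0.5385

Derivation:
Initial: x=7.0000 theta=0.5000
After 1 (propagate distance d=13): x=13.5000 theta=0.5000
After 2 (thin lens f=13): x=13.5000 theta=-7/13 (≈-0.5385)
Rounded to 4 decimal places: x = 13.5000, theta = -0.5385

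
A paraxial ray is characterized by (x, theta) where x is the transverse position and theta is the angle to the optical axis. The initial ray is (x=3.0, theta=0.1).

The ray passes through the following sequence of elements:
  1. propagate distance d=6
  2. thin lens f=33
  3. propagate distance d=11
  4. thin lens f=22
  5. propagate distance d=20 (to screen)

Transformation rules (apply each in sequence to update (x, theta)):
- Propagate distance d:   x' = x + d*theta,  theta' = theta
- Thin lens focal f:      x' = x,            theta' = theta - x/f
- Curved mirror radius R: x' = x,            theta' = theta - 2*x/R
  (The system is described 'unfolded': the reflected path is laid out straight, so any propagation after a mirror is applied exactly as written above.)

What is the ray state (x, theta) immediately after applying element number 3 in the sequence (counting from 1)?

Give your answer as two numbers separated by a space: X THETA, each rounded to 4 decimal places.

Initial: x=3.0000 theta=0.1000
After 1 (propagate distance d=6): x=3.6000 theta=0.1000
After 2 (thin lens f=33): x=3.6000 theta=-1/110 (≈-0.0091)
After 3 (propagate distance d=11): x=3.5000 theta=-1/110 (≈-0.0091)
Rounded to 4 decimal places: x = 3.5000, theta = -0.0091

Answer: 3.5000 -0.0091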